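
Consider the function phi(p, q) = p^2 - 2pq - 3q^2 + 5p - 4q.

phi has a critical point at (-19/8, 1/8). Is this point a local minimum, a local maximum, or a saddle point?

The Hessian of phi is constant: H = [[2, -2], [-2, -6]].
det(H) = 2·(-6) − (-2)² = -16.
Since det(H) < 0, H is indefinite and the critical point is a saddle point.

saddle point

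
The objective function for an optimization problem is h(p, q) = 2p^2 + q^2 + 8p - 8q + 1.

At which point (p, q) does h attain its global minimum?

(-2, 4)

h(p,q) separates as A(p) + B(q) + 1, so its minimum is min A + min B + 1.
A'(p) = 4p + 8 vanishes at p ∈ {-2}; B'(q) = 2q - 8 vanishes at q ∈ {4}.
Local minima of A (where A''>0): A(-2)=-8. Local minima of B: B(4)=-16.
So the global minimum of h is A(-2) + B(4) + 1 = -8 − 16 + 1 = -23, attained at (-2, 4).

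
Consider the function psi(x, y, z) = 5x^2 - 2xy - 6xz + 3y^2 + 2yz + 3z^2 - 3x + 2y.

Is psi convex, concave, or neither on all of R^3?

convex

psi is quadratic, so its Hessian is the constant matrix H = [[10, -2, -6], [-2, 6, 2], [-6, 2, 6]].
Leading principal minors: 10, 56, 128.
All positive ⇒ H ≻ 0 ⇒ convex.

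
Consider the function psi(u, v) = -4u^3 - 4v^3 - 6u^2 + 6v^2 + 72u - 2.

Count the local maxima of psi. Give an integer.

1

psi separates as a function of u plus a function of v, so ∇psi=0 decouples.
∂psi/∂u = -12(u - 2)(u + 3) = 0 at u ∈ {-3, 2}; ∂psi/∂v = -12v(v - 1) = 0 at v ∈ {0, 1}.
The Hessian is diagonal: diag(psi_uu, psi_vv). Second derivatives: psi_uu(-3)=60, psi_uu(2)=-60; psi_vv(0)=12, psi_vv(1)=-12.
Local maxima occur where both diagonal entries negative: (2, 1). Count: 1.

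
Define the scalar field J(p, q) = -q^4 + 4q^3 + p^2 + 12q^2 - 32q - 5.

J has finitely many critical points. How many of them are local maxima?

0

J separates as a function of p plus a function of q, so ∇J=0 decouples.
∂J/∂p = 2p = 0 at p ∈ {0}; ∂J/∂q = -4(q - 4)(q - 1)(q + 2) = 0 at q ∈ {-2, 1, 4}.
The Hessian is diagonal: diag(J_pp, J_qq). Second derivatives: J_pp(0)=2; J_qq(-2)=-72, J_qq(1)=36, J_qq(4)=-72.
Local maxima occur where both diagonal entries negative: none. Count: 0.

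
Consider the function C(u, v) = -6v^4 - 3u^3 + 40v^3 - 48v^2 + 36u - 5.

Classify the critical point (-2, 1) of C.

local minimum

The mixed partial ∂²C/∂u∂v is 0, so the Hessian at any point is diag(C_uu, C_vv) = diag(-18u, 24(-3v^2 + 10v - 4)).
At (-2, 1): H = diag(36, 72).
Both eigenvalues are positive, so H is positive definite: a local minimum.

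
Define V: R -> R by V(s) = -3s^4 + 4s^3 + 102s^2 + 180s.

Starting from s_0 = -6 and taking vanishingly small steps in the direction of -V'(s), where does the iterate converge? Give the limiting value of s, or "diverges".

diverges

V'(s) = -12(s - 5)(s + 1)(s + 3), so V'(-6) = 1980.
Gradient descent moves in the -V' direction, i.e. s is decreasing.
There is no critical point below s=-6, and V' keeps the same sign, so the iterate runs off to −∞.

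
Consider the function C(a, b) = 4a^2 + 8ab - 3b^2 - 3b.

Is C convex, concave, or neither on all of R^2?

neither

C is quadratic, so its Hessian is the constant matrix H = [[8, 8], [8, -6]].
det(H) = -112, tr(H) = 2.
det(H) < 0, so H is indefinite: neither convex nor concave.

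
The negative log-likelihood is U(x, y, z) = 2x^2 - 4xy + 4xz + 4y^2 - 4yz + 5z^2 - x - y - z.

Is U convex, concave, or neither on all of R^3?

U is quadratic, so its Hessian is the constant matrix H = [[4, -4, 4], [-4, 8, -4], [4, -4, 10]].
Leading principal minors: 4, 16, 96.
All positive ⇒ H ≻ 0 ⇒ convex.

convex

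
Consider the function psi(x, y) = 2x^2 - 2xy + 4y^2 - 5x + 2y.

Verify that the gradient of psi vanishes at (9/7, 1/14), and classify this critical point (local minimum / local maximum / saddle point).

local minimum

∇psi = (4x - 2y - 5, -2x + 8y + 2); substituting (9/7, 1/14) gives ∇psi = (0, 0), so (9/7, 1/14) is indeed a critical point.
The Hessian of psi is constant: H = [[4, -2], [-2, 8]].
det(H) = 4·8 − (-2)² = 28.
det(H) > 0 and tr(H) = 12 > 0, so H is positive definite and the point is a local minimum.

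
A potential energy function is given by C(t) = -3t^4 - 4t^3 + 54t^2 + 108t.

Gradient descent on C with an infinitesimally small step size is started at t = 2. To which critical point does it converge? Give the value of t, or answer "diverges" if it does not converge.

C'(t) = -12(t - 3)(t + 1)(t + 3), so C'(2) = 180.
Gradient descent moves in the -C' direction, i.e. t is decreasing.
The nearest critical point in that direction is t = -1, where C'' = 96 > 0 (a local minimum). The iterate converges there.

-1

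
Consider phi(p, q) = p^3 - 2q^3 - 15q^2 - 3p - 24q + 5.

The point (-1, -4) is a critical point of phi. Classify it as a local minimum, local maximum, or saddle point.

The mixed partial ∂²phi/∂p∂q is 0, so the Hessian at any point is diag(phi_pp, phi_qq) = diag(6p, -6(2q + 5)).
At (-1, -4): H = diag(-6, 18).
The eigenvalues have opposite signs, so H is indefinite: a saddle point.

saddle point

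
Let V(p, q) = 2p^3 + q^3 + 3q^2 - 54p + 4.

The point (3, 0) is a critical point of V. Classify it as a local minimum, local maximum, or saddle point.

The mixed partial ∂²V/∂p∂q is 0, so the Hessian at any point is diag(V_pp, V_qq) = diag(12p, 6(q + 1)).
At (3, 0): H = diag(36, 6).
Both eigenvalues are positive, so H is positive definite: a local minimum.

local minimum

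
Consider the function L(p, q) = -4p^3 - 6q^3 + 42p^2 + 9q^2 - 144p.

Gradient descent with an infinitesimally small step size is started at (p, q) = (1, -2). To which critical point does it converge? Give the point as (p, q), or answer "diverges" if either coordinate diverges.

(3, 0)

L is separable, so gradient descent decouples: p follows -∂L/∂p, q follows -∂L/∂q.
∂L/∂p = -12(p - 4)(p - 3); at p=1 this is -72, so p increases.
∂L/∂q = -18q(q - 1); at q=-2 this is -108, so q increases.
p converges to its nearest critical value 3 (a local min of the p-part); q converges to 0. The iterate converges to (3, 0).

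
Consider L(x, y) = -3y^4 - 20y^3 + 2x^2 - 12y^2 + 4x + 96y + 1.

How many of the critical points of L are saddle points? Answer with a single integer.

L separates as a function of x plus a function of y, so ∇L=0 decouples.
∂L/∂x = 4(x + 1) = 0 at x ∈ {-1}; ∂L/∂y = -12(y - 1)(y + 2)(y + 4) = 0 at y ∈ {-4, -2, 1}.
The Hessian is diagonal: diag(L_xx, L_yy). Second derivatives: L_xx(-1)=4; L_yy(-4)=-120, L_yy(-2)=72, L_yy(1)=-180.
Saddle points occur where the two diagonal entries have opposite signs: (-1, -4), (-1, 1). Count: 2.

2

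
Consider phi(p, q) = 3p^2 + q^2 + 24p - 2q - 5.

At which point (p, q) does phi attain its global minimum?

phi(p,q) separates as A(p) + B(q) − 5, so its minimum is min A + min B − 5.
A'(p) = 6p + 24 vanishes at p ∈ {-4}; B'(q) = 2q - 2 vanishes at q ∈ {1}.
Local minima of A (where A''>0): A(-4)=-48. Local minima of B: B(1)=-1.
So the global minimum of phi is A(-4) + B(1) − 5 = -48 − 1 − 5 = -54, attained at (-4, 1).

(-4, 1)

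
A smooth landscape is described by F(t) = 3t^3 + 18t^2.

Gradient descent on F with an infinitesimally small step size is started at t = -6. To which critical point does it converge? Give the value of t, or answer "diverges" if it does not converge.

F'(t) = 9t(t + 4), so F'(-6) = 108.
Gradient descent moves in the -F' direction, i.e. t is decreasing.
There is no critical point below t=-6, and F' keeps the same sign, so the iterate runs off to −∞.

diverges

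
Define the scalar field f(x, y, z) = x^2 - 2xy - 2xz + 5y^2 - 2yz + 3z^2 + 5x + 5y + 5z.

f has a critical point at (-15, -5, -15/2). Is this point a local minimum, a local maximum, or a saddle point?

The Hessian is constant: H = [[2, -2, -2], [-2, 10, -2], [-2, -2, 6]].
Leading principal minors: Δ₁ = 2, Δ₂ = 16, Δ₃ = 32.
All leading minors are positive, so H is positive definite: a local minimum.

local minimum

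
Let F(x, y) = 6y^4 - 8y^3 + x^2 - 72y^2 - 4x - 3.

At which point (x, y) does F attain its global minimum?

F(x,y) separates as P(x) + Q(y) − 3, so its minimum is min P + min Q − 3.
P'(x) = 2x - 4 vanishes at x ∈ {2}; Q'(y) = 24y(y - 3)(y + 2) vanishes at y ∈ {-2, 0, 3}.
Local minima of P (where P''>0): P(2)=-4. Local minima of Q: Q(-2)=-128, Q(3)=-378.
So the global minimum of F is P(2) + Q(3) − 3 = -4 − 378 − 3 = -385, attained at (2, 3).

(2, 3)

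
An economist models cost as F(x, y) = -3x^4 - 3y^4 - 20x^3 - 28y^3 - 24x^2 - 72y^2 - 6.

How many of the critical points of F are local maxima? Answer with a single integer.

F separates as a function of x plus a function of y, so ∇F=0 decouples.
∂F/∂x = -12x(x + 1)(x + 4) = 0 at x ∈ {-4, -1, 0}; ∂F/∂y = -12y(y + 3)(y + 4) = 0 at y ∈ {-4, -3, 0}.
The Hessian is diagonal: diag(F_xx, F_yy). Second derivatives: F_xx(-4)=-144, F_xx(-1)=36, F_xx(0)=-48; F_yy(-4)=-48, F_yy(-3)=36, F_yy(0)=-144.
Local maxima occur where both diagonal entries negative: (-4, -4), (-4, 0), (0, -4), (0, 0). Count: 4.

4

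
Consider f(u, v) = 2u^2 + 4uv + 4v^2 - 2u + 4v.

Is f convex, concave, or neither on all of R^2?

f is quadratic, so its Hessian is the constant matrix H = [[4, 4], [4, 8]].
det(H) = 16, tr(H) = 12.
det(H) > 0 and tr(H) > 0, so H is positive definite everywhere: convex.

convex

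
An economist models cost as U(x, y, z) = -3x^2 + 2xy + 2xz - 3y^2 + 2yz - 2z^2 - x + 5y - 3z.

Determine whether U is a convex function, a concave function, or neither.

concave

U is quadratic, so its Hessian is the constant matrix H = [[-6, 2, 2], [2, -6, 2], [2, 2, -4]].
Leading principal minors: -6, 32, -64.
Signs alternate −, +, − ⇒ H ≺ 0 ⇒ concave.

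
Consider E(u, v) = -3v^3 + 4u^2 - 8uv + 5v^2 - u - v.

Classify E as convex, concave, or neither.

The term -3v^3 is cubic, so the Hessian is not constant.
∂²E/∂v² = -18v + 10, which takes both signs as v varies (negative for sufficiently large v). A diagonal entry of the Hessian changing sign means the Hessian is neither positive- nor negative-semidefinite on all of R^2.

neither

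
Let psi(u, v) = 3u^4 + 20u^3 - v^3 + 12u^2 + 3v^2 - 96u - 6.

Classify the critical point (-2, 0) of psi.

The mixed partial ∂²psi/∂u∂v is 0, so the Hessian at any point is diag(psi_uu, psi_vv) = diag(12(3u^2 + 10u + 2), 6(-v + 1)).
At (-2, 0): H = diag(-72, 6).
The eigenvalues have opposite signs, so H is indefinite: a saddle point.

saddle point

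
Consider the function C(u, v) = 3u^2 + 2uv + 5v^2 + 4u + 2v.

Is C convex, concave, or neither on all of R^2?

C is quadratic, so its Hessian is the constant matrix H = [[6, 2], [2, 10]].
det(H) = 56, tr(H) = 16.
det(H) > 0 and tr(H) > 0, so H is positive definite everywhere: convex.

convex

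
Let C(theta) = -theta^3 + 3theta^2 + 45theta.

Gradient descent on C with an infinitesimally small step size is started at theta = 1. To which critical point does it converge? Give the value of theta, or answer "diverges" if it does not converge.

-3

C'(theta) = -3(theta - 5)(theta + 3), so C'(1) = 48.
Gradient descent moves in the -C' direction, i.e. theta is decreasing.
The nearest critical point in that direction is theta = -3, where C'' = 24 > 0 (a local minimum). The iterate converges there.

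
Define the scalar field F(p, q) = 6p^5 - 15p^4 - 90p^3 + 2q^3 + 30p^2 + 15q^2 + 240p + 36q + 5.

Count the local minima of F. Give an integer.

F separates as a function of p plus a function of q, so ∇F=0 decouples.
∂F/∂p = 30(p - 4)(p - 1)(p + 1)(p + 2) = 0 at p ∈ {-2, -1, 1, 4}; ∂F/∂q = 6(q + 2)(q + 3) = 0 at q ∈ {-3, -2}.
The Hessian is diagonal: diag(F_pp, F_qq). Second derivatives: F_pp(-2)=-540, F_pp(-1)=300, F_pp(1)=-540, F_pp(4)=2700; F_qq(-3)=-6, F_qq(-2)=6.
Local minima occur where both diagonal entries positive: (-1, -2), (4, -2). Count: 2.

2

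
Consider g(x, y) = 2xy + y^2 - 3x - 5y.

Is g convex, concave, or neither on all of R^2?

g is quadratic, so its Hessian is the constant matrix H = [[0, 2], [2, 2]].
det(H) = -4, tr(H) = 2.
det(H) < 0, so H is indefinite: neither convex nor concave.

neither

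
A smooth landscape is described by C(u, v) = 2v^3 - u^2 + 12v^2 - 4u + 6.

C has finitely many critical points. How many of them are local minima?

C separates as a function of u plus a function of v, so ∇C=0 decouples.
∂C/∂u = -2(u + 2) = 0 at u ∈ {-2}; ∂C/∂v = 6v(v + 4) = 0 at v ∈ {-4, 0}.
The Hessian is diagonal: diag(C_uu, C_vv). Second derivatives: C_uu(-2)=-2; C_vv(-4)=-24, C_vv(0)=24.
Local minima occur where both diagonal entries positive: none. Count: 0.

0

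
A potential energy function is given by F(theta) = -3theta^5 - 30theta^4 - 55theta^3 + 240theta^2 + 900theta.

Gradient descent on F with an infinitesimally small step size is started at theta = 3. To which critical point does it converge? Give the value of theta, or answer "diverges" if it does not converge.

F'(theta) = -15(theta - 2)(theta + 2)(theta + 3)(theta + 5), so F'(3) = -3600.
Gradient descent moves in the -F' direction, i.e. theta is increasing.
There is no critical point above theta=3, and F' keeps the same sign, so the iterate runs off to +∞.

diverges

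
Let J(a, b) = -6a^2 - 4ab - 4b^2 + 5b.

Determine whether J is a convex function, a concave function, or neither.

concave

J is quadratic, so its Hessian is the constant matrix H = [[-12, -4], [-4, -8]].
det(H) = 80, tr(H) = -20.
det(H) > 0 and tr(H) < 0, so H is negative definite everywhere: concave.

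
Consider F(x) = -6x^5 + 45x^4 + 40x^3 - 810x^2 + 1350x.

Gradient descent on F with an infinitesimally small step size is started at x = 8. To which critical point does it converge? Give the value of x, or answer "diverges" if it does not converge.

diverges

F'(x) = -30(x - 5)(x - 3)(x - 1)(x + 3), so F'(8) = -34650.
Gradient descent moves in the -F' direction, i.e. x is increasing.
There is no critical point above x=8, and F' keeps the same sign, so the iterate runs off to +∞.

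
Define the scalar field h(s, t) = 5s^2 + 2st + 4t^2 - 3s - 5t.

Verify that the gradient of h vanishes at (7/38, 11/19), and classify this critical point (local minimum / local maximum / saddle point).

local minimum

∇h = (10s + 2t - 3, 2s + 8t - 5); substituting (7/38, 11/19) gives ∇h = (0, 0), so (7/38, 11/19) is indeed a critical point.
The Hessian of h is constant: H = [[10, 2], [2, 8]].
det(H) = 10·8 − 2² = 76.
det(H) > 0 and tr(H) = 18 > 0, so H is positive definite and the point is a local minimum.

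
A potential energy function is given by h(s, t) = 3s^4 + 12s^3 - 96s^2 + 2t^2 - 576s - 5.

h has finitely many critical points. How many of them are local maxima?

0

h separates as a function of s plus a function of t, so ∇h=0 decouples.
∂h/∂s = 12(s - 4)(s + 3)(s + 4) = 0 at s ∈ {-4, -3, 4}; ∂h/∂t = 4t = 0 at t ∈ {0}.
The Hessian is diagonal: diag(h_ss, h_tt). Second derivatives: h_ss(-4)=96, h_ss(-3)=-84, h_ss(4)=672; h_tt(0)=4.
Local maxima occur where both diagonal entries negative: none. Count: 0.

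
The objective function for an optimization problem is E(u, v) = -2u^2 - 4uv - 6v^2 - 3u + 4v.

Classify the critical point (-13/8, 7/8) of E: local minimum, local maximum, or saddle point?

The Hessian of E is constant: H = [[-4, -4], [-4, -12]].
det(H) = (-4)·(-12) − (-4)² = 32.
det(H) > 0 and tr(H) = -16 < 0, so H is negative definite and the point is a local maximum.

local maximum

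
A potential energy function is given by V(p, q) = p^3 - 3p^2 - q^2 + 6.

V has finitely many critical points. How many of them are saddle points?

V separates as a function of p plus a function of q, so ∇V=0 decouples.
∂V/∂p = 3p(p - 2) = 0 at p ∈ {0, 2}; ∂V/∂q = -2q = 0 at q ∈ {0}.
The Hessian is diagonal: diag(V_pp, V_qq). Second derivatives: V_pp(0)=-6, V_pp(2)=6; V_qq(0)=-2.
Saddle points occur where the two diagonal entries have opposite signs: (2, 0). Count: 1.

1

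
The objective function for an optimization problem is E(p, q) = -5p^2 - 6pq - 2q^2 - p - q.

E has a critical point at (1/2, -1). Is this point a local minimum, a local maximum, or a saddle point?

The Hessian of E is constant: H = [[-10, -6], [-6, -4]].
det(H) = (-10)·(-4) − (-6)² = 4.
det(H) > 0 and tr(H) = -14 < 0, so H is negative definite and the point is a local maximum.

local maximum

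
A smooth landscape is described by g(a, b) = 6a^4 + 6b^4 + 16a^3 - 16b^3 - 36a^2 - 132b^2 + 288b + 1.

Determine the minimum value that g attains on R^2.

-1403

g(a,b) separates as P(a) + Q(b) + 1, so its minimum is min P + min Q + 1.
P'(a) = 24a(a - 1)(a + 3) vanishes at a ∈ {-3, 0, 1}; Q'(b) = 24(b - 4)(b - 1)(b + 3) vanishes at b ∈ {-3, 1, 4}.
Local minima of P (where P''>0): P(-3)=-270, P(1)=-14. Local minima of Q: Q(-3)=-1134, Q(4)=-448.
So the global minimum of g is P(-3) + Q(-3) + 1 = -270 − 1134 + 1 = -1403, attained at (-3, -3).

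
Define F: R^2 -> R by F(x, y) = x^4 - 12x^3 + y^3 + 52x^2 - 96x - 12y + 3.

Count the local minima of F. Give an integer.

F separates as a function of x plus a function of y, so ∇F=0 decouples.
∂F/∂x = 4(x - 4)(x - 3)(x - 2) = 0 at x ∈ {2, 3, 4}; ∂F/∂y = 3(y - 2)(y + 2) = 0 at y ∈ {-2, 2}.
The Hessian is diagonal: diag(F_xx, F_yy). Second derivatives: F_xx(2)=8, F_xx(3)=-4, F_xx(4)=8; F_yy(-2)=-12, F_yy(2)=12.
Local minima occur where both diagonal entries positive: (2, 2), (4, 2). Count: 2.

2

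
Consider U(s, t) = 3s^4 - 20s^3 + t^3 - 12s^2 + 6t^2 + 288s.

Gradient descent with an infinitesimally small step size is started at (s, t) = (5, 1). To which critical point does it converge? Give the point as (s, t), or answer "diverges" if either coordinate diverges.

U is separable, so gradient descent decouples: s follows -∂U/∂s, t follows -∂U/∂t.
∂U/∂s = 12(s - 4)(s - 3)(s + 2); at s=5 this is 168, so s decreases.
∂U/∂t = 3t(t + 4); at t=1 this is 15, so t decreases.
s converges to its nearest critical value 4 (a local min of the s-part); t converges to 0. The iterate converges to (4, 0).

(4, 0)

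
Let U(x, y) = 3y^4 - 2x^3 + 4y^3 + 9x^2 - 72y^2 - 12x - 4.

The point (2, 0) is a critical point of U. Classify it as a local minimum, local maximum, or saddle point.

local maximum

The mixed partial ∂²U/∂x∂y is 0, so the Hessian at any point is diag(U_xx, U_yy) = diag(6(-2x + 3), 12(3y^2 + 2y - 12)).
At (2, 0): H = diag(-6, -144).
Both eigenvalues are negative, so H is negative definite: a local maximum.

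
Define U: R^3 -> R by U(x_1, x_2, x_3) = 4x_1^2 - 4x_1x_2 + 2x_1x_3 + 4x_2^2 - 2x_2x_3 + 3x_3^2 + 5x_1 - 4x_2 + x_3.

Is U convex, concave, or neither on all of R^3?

convex

U is quadratic, so its Hessian is the constant matrix H = [[8, -4, 2], [-4, 8, -2], [2, -2, 6]].
Leading principal minors: 8, 48, 256.
All positive ⇒ H ≻ 0 ⇒ convex.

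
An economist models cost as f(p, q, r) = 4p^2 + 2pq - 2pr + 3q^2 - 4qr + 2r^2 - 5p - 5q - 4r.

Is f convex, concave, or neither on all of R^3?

f is quadratic, so its Hessian is the constant matrix H = [[8, 2, -2], [2, 6, -4], [-2, -4, 4]].
Leading principal minors: 8, 44, 56.
All positive ⇒ H ≻ 0 ⇒ convex.

convex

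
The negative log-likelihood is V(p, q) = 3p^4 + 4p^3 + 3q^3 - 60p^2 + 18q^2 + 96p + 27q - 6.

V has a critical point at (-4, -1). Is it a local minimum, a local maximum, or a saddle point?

local minimum

The mixed partial ∂²V/∂p∂q is 0, so the Hessian at any point is diag(V_pp, V_qq) = diag(12(3p^2 + 2p - 10), 18(q + 2)).
At (-4, -1): H = diag(360, 18).
Both eigenvalues are positive, so H is positive definite: a local minimum.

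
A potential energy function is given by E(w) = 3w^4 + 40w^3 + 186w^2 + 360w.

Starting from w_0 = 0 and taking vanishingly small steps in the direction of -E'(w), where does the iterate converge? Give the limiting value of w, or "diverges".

-2

E'(w) = 12(w + 2)(w + 3)(w + 5), so E'(0) = 360.
Gradient descent moves in the -E' direction, i.e. w is decreasing.
The nearest critical point in that direction is w = -2, where E'' = 36 > 0 (a local minimum). The iterate converges there.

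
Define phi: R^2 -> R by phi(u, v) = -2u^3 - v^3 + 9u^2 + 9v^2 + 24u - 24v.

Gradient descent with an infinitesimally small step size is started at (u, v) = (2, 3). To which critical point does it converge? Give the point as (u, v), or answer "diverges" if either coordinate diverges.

phi is separable, so gradient descent decouples: u follows -∂phi/∂u, v follows -∂phi/∂v.
∂phi/∂u = -6(u - 4)(u + 1); at u=2 this is 36, so u decreases.
∂phi/∂v = -3(v - 4)(v - 2); at v=3 this is 3, so v decreases.
u converges to its nearest critical value -1 (a local min of the u-part); v converges to 2. The iterate converges to (-1, 2).

(-1, 2)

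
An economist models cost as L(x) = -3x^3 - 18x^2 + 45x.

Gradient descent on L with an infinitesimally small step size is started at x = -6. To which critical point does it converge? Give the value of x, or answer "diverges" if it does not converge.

-5

L'(x) = -9(x - 1)(x + 5), so L'(-6) = -63.
Gradient descent moves in the -L' direction, i.e. x is increasing.
The nearest critical point in that direction is x = -5, where L'' = 54 > 0 (a local minimum). The iterate converges there.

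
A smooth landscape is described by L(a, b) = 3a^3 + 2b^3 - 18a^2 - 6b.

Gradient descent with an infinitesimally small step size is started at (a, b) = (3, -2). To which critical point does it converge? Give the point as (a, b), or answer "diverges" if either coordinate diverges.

L is separable, so gradient descent decouples: a follows -∂L/∂a, b follows -∂L/∂b.
∂L/∂a = 9a(a - 4); at a=3 this is -27, so a increases.
∂L/∂b = 6(b - 1)(b + 1); at b=-2 this is 18, so b decreases.
The b-coordinate has no critical point in that direction and runs off to infinity.

diverges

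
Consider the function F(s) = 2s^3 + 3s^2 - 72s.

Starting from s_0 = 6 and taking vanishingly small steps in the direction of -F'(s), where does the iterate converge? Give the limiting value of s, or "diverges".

3

F'(s) = 6(s - 3)(s + 4), so F'(6) = 180.
Gradient descent moves in the -F' direction, i.e. s is decreasing.
The nearest critical point in that direction is s = 3, where F'' = 42 > 0 (a local minimum). The iterate converges there.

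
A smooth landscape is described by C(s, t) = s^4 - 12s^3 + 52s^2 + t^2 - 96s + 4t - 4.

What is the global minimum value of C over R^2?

-72

C(s,t) separates as P(s) + Q(t) − 4, so its minimum is min P + min Q − 4.
P'(s) = 4(s - 4)(s - 3)(s - 2) vanishes at s ∈ {2, 3, 4}; Q'(t) = 2(t + 2) vanishes at t ∈ {-2}.
Local minima of P (where P''>0): P(2)=-64, P(4)=-64. Local minima of Q: Q(-2)=-4.
So the global minimum of C is P(2) + Q(-2) − 4 = -64 − 4 − 4 = -72, attained at (2, -2).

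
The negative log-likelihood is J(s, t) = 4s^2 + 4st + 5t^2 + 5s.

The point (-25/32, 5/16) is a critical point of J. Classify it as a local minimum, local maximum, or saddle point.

The Hessian of J is constant: H = [[8, 4], [4, 10]].
det(H) = 8·10 − 4² = 64.
det(H) > 0 and tr(H) = 18 > 0, so H is positive definite and the point is a local minimum.

local minimum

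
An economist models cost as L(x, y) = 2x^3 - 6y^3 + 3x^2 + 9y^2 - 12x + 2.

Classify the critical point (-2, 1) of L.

The mixed partial ∂²L/∂x∂y is 0, so the Hessian at any point is diag(L_xx, L_yy) = diag(6(2x + 1), 18(-2y + 1)).
At (-2, 1): H = diag(-18, -18).
Both eigenvalues are negative, so H is negative definite: a local maximum.

local maximum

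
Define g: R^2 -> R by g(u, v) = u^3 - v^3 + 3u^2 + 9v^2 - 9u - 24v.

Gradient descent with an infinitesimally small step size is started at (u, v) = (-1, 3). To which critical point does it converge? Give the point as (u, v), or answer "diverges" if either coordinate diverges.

g is separable, so gradient descent decouples: u follows -∂g/∂u, v follows -∂g/∂v.
∂g/∂u = 3(u - 1)(u + 3); at u=-1 this is -12, so u increases.
∂g/∂v = -3(v - 4)(v - 2); at v=3 this is 3, so v decreases.
u converges to its nearest critical value 1 (a local min of the u-part); v converges to 2. The iterate converges to (1, 2).

(1, 2)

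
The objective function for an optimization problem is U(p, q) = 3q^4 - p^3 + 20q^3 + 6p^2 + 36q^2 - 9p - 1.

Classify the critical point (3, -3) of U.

The mixed partial ∂²U/∂p∂q is 0, so the Hessian at any point is diag(U_pp, U_qq) = diag(6(-p + 2), 12(3q^2 + 10q + 6)).
At (3, -3): H = diag(-6, 36).
The eigenvalues have opposite signs, so H is indefinite: a saddle point.

saddle point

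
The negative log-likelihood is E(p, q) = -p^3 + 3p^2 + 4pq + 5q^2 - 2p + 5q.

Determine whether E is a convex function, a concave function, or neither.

neither

The term -p^3 is cubic, so the Hessian is not constant.
∂²E/∂p² = -6p + 6, which takes both signs as p varies (negative for sufficiently large p). A diagonal entry of the Hessian changing sign means the Hessian is neither positive- nor negative-semidefinite on all of R^2.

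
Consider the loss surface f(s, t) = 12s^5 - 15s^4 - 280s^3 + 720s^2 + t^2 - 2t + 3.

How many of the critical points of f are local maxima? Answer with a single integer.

0

f separates as a function of s plus a function of t, so ∇f=0 decouples.
∂f/∂s = 60s(s - 3)(s - 2)(s + 4) = 0 at s ∈ {-4, 0, 2, 3}; ∂f/∂t = 2(t - 1) = 0 at t ∈ {1}.
The Hessian is diagonal: diag(f_ss, f_tt). Second derivatives: f_ss(-4)=-10080, f_ss(0)=1440, f_ss(2)=-720, f_ss(3)=1260; f_tt(1)=2.
Local maxima occur where both diagonal entries negative: none. Count: 0.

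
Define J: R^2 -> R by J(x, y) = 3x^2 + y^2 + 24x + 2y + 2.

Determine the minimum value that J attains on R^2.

-47

J(x,y) separates as P(x) + Q(y) + 2, so its minimum is min P + min Q + 2.
P'(x) = 6x + 24 vanishes at x ∈ {-4}; Q'(y) = 2y + 2 vanishes at y ∈ {-1}.
Local minima of P (where P''>0): P(-4)=-48. Local minima of Q: Q(-1)=-1.
So the global minimum of J is P(-4) + Q(-1) + 2 = -48 − 1 + 2 = -47, attained at (-4, -1).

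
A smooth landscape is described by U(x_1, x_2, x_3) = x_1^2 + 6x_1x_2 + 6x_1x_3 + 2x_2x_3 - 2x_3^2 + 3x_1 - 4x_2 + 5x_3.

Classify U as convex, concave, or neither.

neither

U is quadratic, so its Hessian is the constant matrix H = [[2, 6, 6], [6, 0, 2], [6, 2, -4]].
Leading principal minors: 2, -36, 280.
Neither pattern holds ⇒ H is indefinite ⇒ neither convex nor concave.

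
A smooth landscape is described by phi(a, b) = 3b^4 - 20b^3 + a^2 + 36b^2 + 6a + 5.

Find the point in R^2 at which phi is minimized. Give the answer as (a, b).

(-3, 0)

phi(a,b) separates as P(a) + Q(b) + 5, so its minimum is min P + min Q + 5.
P'(a) = 2a + 6 vanishes at a ∈ {-3}; Q'(b) = 12b(b - 3)(b - 2) vanishes at b ∈ {0, 2, 3}.
Local minima of P (where P''>0): P(-3)=-9. Local minima of Q: Q(0)=0, Q(3)=27.
So the global minimum of phi is P(-3) + Q(0) + 5 = -9 + 0 + 5 = -4, attained at (-3, 0).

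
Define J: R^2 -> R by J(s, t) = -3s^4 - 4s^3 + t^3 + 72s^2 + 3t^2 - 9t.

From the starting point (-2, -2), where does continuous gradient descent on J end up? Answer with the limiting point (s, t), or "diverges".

J is separable, so gradient descent decouples: s follows -∂J/∂s, t follows -∂J/∂t.
∂J/∂s = -12s(s - 3)(s + 4); at s=-2 this is -240, so s increases.
∂J/∂t = 3(t - 1)(t + 3); at t=-2 this is -9, so t increases.
s converges to its nearest critical value 0 (a local min of the s-part); t converges to 1. The iterate converges to (0, 1).

(0, 1)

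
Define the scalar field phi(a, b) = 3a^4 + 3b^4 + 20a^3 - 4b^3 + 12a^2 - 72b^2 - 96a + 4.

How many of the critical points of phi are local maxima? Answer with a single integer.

1

phi separates as a function of a plus a function of b, so ∇phi=0 decouples.
∂phi/∂a = 12(a - 1)(a + 2)(a + 4) = 0 at a ∈ {-4, -2, 1}; ∂phi/∂b = 12b(b - 4)(b + 3) = 0 at b ∈ {-3, 0, 4}.
The Hessian is diagonal: diag(phi_aa, phi_bb). Second derivatives: phi_aa(-4)=120, phi_aa(-2)=-72, phi_aa(1)=180; phi_bb(-3)=252, phi_bb(0)=-144, phi_bb(4)=336.
Local maxima occur where both diagonal entries negative: (-2, 0). Count: 1.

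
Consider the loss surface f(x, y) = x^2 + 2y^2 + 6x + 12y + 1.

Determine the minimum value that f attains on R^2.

-26

f(x,y) separates as P(x) + Q(y) + 1, so its minimum is min P + min Q + 1.
P'(x) = 2x + 6 vanishes at x ∈ {-3}; Q'(y) = 4y + 12 vanishes at y ∈ {-3}.
Local minima of P (where P''>0): P(-3)=-9. Local minima of Q: Q(-3)=-18.
So the global minimum of f is P(-3) + Q(-3) + 1 = -9 − 18 + 1 = -26, attained at (-3, -3).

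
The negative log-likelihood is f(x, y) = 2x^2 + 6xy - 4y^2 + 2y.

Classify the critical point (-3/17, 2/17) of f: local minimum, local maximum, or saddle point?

The Hessian of f is constant: H = [[4, 6], [6, -8]].
det(H) = 4·(-8) − 6² = -68.
Since det(H) < 0, H is indefinite and the critical point is a saddle point.

saddle point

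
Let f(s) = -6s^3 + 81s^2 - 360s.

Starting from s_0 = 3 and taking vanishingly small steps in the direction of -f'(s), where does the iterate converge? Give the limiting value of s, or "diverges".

4

f'(s) = -18(s - 5)(s - 4), so f'(3) = -36.
Gradient descent moves in the -f' direction, i.e. s is increasing.
The nearest critical point in that direction is s = 4, where f'' = 18 > 0 (a local minimum). The iterate converges there.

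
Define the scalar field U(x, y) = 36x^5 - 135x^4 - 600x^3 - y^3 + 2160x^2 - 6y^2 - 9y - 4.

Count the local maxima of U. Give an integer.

2

U separates as a function of x plus a function of y, so ∇U=0 decouples.
∂U/∂x = 180x(x - 4)(x - 2)(x + 3) = 0 at x ∈ {-3, 0, 2, 4}; ∂U/∂y = -3(y + 1)(y + 3) = 0 at y ∈ {-3, -1}.
The Hessian is diagonal: diag(U_xx, U_yy). Second derivatives: U_xx(-3)=-18900, U_xx(0)=4320, U_xx(2)=-3600, U_xx(4)=10080; U_yy(-3)=6, U_yy(-1)=-6.
Local maxima occur where both diagonal entries negative: (-3, -1), (2, -1). Count: 2.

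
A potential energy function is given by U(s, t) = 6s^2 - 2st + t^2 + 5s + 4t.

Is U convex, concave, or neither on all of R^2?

U is quadratic, so its Hessian is the constant matrix H = [[12, -2], [-2, 2]].
det(H) = 20, tr(H) = 14.
det(H) > 0 and tr(H) > 0, so H is positive definite everywhere: convex.

convex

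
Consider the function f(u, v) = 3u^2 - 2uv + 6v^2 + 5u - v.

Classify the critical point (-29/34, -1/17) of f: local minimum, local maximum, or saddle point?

The Hessian of f is constant: H = [[6, -2], [-2, 12]].
det(H) = 6·12 − (-2)² = 68.
det(H) > 0 and tr(H) = 18 > 0, so H is positive definite and the point is a local minimum.

local minimum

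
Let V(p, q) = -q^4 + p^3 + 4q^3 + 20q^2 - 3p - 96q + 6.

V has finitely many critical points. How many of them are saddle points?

3

V separates as a function of p plus a function of q, so ∇V=0 decouples.
∂V/∂p = 3(p - 1)(p + 1) = 0 at p ∈ {-1, 1}; ∂V/∂q = -4(q - 4)(q - 2)(q + 3) = 0 at q ∈ {-3, 2, 4}.
The Hessian is diagonal: diag(V_pp, V_qq). Second derivatives: V_pp(-1)=-6, V_pp(1)=6; V_qq(-3)=-140, V_qq(2)=40, V_qq(4)=-56.
Saddle points occur where the two diagonal entries have opposite signs: (-1, 2), (1, -3), (1, 4). Count: 3.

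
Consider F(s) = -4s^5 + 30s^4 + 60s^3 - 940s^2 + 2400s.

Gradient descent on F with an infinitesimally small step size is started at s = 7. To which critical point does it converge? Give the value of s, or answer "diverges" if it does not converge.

F'(s) = -20(s - 5)(s - 3)(s - 2)(s + 4), so F'(7) = -8800.
Gradient descent moves in the -F' direction, i.e. s is increasing.
There is no critical point above s=7, and F' keeps the same sign, so the iterate runs off to +∞.

diverges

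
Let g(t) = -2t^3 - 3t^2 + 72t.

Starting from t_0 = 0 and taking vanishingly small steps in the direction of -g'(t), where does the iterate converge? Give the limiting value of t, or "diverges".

-4

g'(t) = -6(t - 3)(t + 4), so g'(0) = 72.
Gradient descent moves in the -g' direction, i.e. t is decreasing.
The nearest critical point in that direction is t = -4, where g'' = 42 > 0 (a local minimum). The iterate converges there.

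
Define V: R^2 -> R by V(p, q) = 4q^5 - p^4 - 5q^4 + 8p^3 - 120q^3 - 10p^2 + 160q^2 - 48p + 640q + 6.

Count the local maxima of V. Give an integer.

V separates as a function of p plus a function of q, so ∇V=0 decouples.
∂V/∂p = -4(p - 4)(p - 3)(p + 1) = 0 at p ∈ {-1, 3, 4}; ∂V/∂q = 20(q - 4)(q - 2)(q + 1)(q + 4) = 0 at q ∈ {-4, -1, 2, 4}.
The Hessian is diagonal: diag(V_pp, V_qq). Second derivatives: V_pp(-1)=-80, V_pp(3)=16, V_pp(4)=-20; V_qq(-4)=-2880, V_qq(-1)=900, V_qq(2)=-720, V_qq(4)=1600.
Local maxima occur where both diagonal entries negative: (-1, -4), (-1, 2), (4, -4), (4, 2). Count: 4.

4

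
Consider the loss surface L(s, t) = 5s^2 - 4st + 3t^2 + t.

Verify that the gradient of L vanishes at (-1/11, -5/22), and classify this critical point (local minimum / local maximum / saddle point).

local minimum

∇L = (10s - 4t, -4s + 6t + 1); substituting (-1/11, -5/22) gives ∇L = (0, 0), so (-1/11, -5/22) is indeed a critical point.
The Hessian of L is constant: H = [[10, -4], [-4, 6]].
det(H) = 10·6 − (-4)² = 44.
det(H) > 0 and tr(H) = 16 > 0, so H is positive definite and the point is a local minimum.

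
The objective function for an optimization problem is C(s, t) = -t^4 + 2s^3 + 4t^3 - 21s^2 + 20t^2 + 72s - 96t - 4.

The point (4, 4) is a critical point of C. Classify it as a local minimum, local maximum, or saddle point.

saddle point

The mixed partial ∂²C/∂s∂t is 0, so the Hessian at any point is diag(C_ss, C_tt) = diag(6(2s - 7), 4(-3t^2 + 6t + 10)).
At (4, 4): H = diag(6, -56).
The eigenvalues have opposite signs, so H is indefinite: a saddle point.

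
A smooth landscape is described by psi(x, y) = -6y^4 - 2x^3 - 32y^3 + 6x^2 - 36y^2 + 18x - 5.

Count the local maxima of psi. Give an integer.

psi separates as a function of x plus a function of y, so ∇psi=0 decouples.
∂psi/∂x = -6(x - 3)(x + 1) = 0 at x ∈ {-1, 3}; ∂psi/∂y = -24y(y + 1)(y + 3) = 0 at y ∈ {-3, -1, 0}.
The Hessian is diagonal: diag(psi_xx, psi_yy). Second derivatives: psi_xx(-1)=24, psi_xx(3)=-24; psi_yy(-3)=-144, psi_yy(-1)=48, psi_yy(0)=-72.
Local maxima occur where both diagonal entries negative: (3, -3), (3, 0). Count: 2.

2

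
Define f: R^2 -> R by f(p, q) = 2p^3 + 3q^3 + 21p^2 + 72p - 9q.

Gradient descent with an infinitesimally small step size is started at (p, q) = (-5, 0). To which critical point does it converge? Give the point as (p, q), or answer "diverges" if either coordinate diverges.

f is separable, so gradient descent decouples: p follows -∂f/∂p, q follows -∂f/∂q.
∂f/∂p = 6(p + 3)(p + 4); at p=-5 this is 12, so p decreases.
∂f/∂q = 9(q - 1)(q + 1); at q=0 this is -9, so q increases.
The p-coordinate has no critical point in that direction and runs off to infinity.

diverges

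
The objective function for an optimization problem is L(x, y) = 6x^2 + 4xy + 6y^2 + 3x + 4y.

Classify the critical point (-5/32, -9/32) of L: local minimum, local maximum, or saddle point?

local minimum

The Hessian of L is constant: H = [[12, 4], [4, 12]].
det(H) = 12·12 − 4² = 128.
det(H) > 0 and tr(H) = 24 > 0, so H is positive definite and the point is a local minimum.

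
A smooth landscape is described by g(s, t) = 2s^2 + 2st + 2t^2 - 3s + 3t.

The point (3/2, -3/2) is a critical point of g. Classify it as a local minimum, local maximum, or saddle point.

The Hessian of g is constant: H = [[4, 2], [2, 4]].
det(H) = 4·4 − 2² = 12.
det(H) > 0 and tr(H) = 8 > 0, so H is positive definite and the point is a local minimum.

local minimum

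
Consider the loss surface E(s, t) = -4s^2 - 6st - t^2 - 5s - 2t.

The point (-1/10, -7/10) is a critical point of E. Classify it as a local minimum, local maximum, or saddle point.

The Hessian of E is constant: H = [[-8, -6], [-6, -2]].
det(H) = (-8)·(-2) − (-6)² = -20.
Since det(H) < 0, H is indefinite and the critical point is a saddle point.

saddle point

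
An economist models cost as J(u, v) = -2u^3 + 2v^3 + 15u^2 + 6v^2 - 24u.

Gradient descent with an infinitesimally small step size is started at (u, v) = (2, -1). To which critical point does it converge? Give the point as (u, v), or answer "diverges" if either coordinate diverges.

J is separable, so gradient descent decouples: u follows -∂J/∂u, v follows -∂J/∂v.
∂J/∂u = -6(u - 4)(u - 1); at u=2 this is 12, so u decreases.
∂J/∂v = 6v(v + 2); at v=-1 this is -6, so v increases.
u converges to its nearest critical value 1 (a local min of the u-part); v converges to 0. The iterate converges to (1, 0).

(1, 0)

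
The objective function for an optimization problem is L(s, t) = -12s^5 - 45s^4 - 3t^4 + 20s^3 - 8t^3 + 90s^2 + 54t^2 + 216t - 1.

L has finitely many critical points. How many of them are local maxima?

L separates as a function of s plus a function of t, so ∇L=0 decouples.
∂L/∂s = -60s(s - 1)(s + 1)(s + 3) = 0 at s ∈ {-3, -1, 0, 1}; ∂L/∂t = -12(t - 3)(t + 2)(t + 3) = 0 at t ∈ {-3, -2, 3}.
The Hessian is diagonal: diag(L_ss, L_tt). Second derivatives: L_ss(-3)=1440, L_ss(-1)=-240, L_ss(0)=180, L_ss(1)=-480; L_tt(-3)=-72, L_tt(-2)=60, L_tt(3)=-360.
Local maxima occur where both diagonal entries negative: (-1, -3), (-1, 3), (1, -3), (1, 3). Count: 4.

4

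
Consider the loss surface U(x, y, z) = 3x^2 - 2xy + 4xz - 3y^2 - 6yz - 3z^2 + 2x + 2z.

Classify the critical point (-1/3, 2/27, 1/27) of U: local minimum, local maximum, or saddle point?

The Hessian is constant: H = [[6, -2, 4], [-2, -6, -6], [4, -6, -6]].
Leading principal minors: Δ₁ = 6, Δ₂ = -40, Δ₃ = 216.
The minors fit neither the all-positive nor the alternating-sign pattern, so H is indefinite: a saddle point.

saddle point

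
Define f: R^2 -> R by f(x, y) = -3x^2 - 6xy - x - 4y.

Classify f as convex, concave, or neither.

f is quadratic, so its Hessian is the constant matrix H = [[-6, -6], [-6, 0]].
det(H) = -36, tr(H) = -6.
det(H) < 0, so H is indefinite: neither convex nor concave.

neither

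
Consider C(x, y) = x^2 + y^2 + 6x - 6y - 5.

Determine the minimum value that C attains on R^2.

C(x,y) separates as P(x) + Q(y) − 5, so its minimum is min P + min Q − 5.
P'(x) = 2x + 6 vanishes at x ∈ {-3}; Q'(y) = 2y - 6 vanishes at y ∈ {3}.
Local minima of P (where P''>0): P(-3)=-9. Local minima of Q: Q(3)=-9.
So the global minimum of C is P(-3) + Q(3) − 5 = -9 − 9 − 5 = -23, attained at (-3, 3).

-23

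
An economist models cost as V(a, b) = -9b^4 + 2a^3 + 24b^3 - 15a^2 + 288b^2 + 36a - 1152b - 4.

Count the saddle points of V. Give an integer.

V separates as a function of a plus a function of b, so ∇V=0 decouples.
∂V/∂a = 6(a - 3)(a - 2) = 0 at a ∈ {2, 3}; ∂V/∂b = -36(b - 4)(b - 2)(b + 4) = 0 at b ∈ {-4, 2, 4}.
The Hessian is diagonal: diag(V_aa, V_bb). Second derivatives: V_aa(2)=-6, V_aa(3)=6; V_bb(-4)=-1728, V_bb(2)=432, V_bb(4)=-576.
Saddle points occur where the two diagonal entries have opposite signs: (2, 2), (3, -4), (3, 4). Count: 3.

3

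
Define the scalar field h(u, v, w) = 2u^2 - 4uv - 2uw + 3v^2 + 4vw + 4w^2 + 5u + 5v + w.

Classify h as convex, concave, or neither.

convex

h is quadratic, so its Hessian is the constant matrix H = [[4, -4, -2], [-4, 6, 4], [-2, 4, 8]].
Leading principal minors: 4, 8, 40.
All positive ⇒ H ≻ 0 ⇒ convex.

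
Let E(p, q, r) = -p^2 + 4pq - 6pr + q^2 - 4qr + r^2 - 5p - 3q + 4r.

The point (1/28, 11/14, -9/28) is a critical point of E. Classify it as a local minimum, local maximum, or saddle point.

The Hessian is constant: H = [[-2, 4, -6], [4, 2, -4], [-6, -4, 2]].
Leading principal minors: Δ₁ = -2, Δ₂ = -20, Δ₃ = 112.
The minors fit neither the all-positive nor the alternating-sign pattern, so H is indefinite: a saddle point.

saddle point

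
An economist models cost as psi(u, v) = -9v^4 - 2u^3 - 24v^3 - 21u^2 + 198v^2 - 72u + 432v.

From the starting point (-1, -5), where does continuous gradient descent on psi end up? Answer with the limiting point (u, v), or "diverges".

psi is separable, so gradient descent decouples: u follows -∂psi/∂u, v follows -∂psi/∂v.
∂psi/∂u = -6(u + 3)(u + 4); at u=-1 this is -36, so u increases.
∂psi/∂v = -36(v - 3)(v + 1)(v + 4); at v=-5 this is 1152, so v decreases.
The u-coordinate has no critical point in that direction and runs off to infinity.

diverges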